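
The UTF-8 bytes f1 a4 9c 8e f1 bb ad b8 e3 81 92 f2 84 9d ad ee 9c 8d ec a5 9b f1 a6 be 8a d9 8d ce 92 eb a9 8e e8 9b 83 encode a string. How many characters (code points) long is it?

Byte at offset 0: 0xF1 = 11110001 → 4-byte char (#1). Advance 4.
Byte at offset 4: 0xF1 = 11110001 → 4-byte char (#2). Advance 4.
Byte at offset 8: 0xE3 = 11100011 → 3-byte char (#3). Advance 3.
Byte at offset 11: 0xF2 = 11110010 → 4-byte char (#4). Advance 4.
Byte at offset 15: 0xEE = 11101110 → 3-byte char (#5). Advance 3.
Byte at offset 18: 0xEC = 11101100 → 3-byte char (#6). Advance 3.
Byte at offset 21: 0xF1 = 11110001 → 4-byte char (#7). Advance 4.
Byte at offset 25: 0xD9 = 11011001 → 2-byte char (#8). Advance 2.
Byte at offset 27: 0xCE = 11001110 → 2-byte char (#9). Advance 2.
Byte at offset 29: 0xEB = 11101011 → 3-byte char (#10). Advance 3.
Byte at offset 32: 0xE8 = 11101000 → 3-byte char (#11). Advance 3.
Reached end at offset 35 after 11 code points.

11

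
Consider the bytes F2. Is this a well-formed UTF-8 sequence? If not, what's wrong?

invalid (sequence truncated)

Leading byte 0xF2 = 11110010 → 4-byte form, but only 1 byte is present.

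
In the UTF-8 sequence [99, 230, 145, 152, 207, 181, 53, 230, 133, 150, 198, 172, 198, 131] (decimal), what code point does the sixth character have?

Offset 0: leading byte 0x63 = 01100011 → 1-byte char #1 = 63.
Offset 1: leading byte 0xE6 = 11100110 → 3-byte char #2 = E6 91 98.
Offset 4: leading byte 0xCF = 11001111 → 2-byte char #3 = CF B5.
Offset 6: leading byte 0x35 = 00110101 → 1-byte char #4 = 35.
Offset 7: leading byte 0xE6 = 11100110 → 3-byte char #5 = E6 85 96.
Offset 10: leading byte 0xC6 = 11000110 → 2-byte char #6 = C6 AC.
Leading byte 0xC6 = 11000110 matches 110xxxxx → 2-byte sequence.
Byte 1: 0xC6 = 11000110, payload 00110 (5 bits).
Byte 2: 0xAC = 10101100 (10xxxxxx ✓), payload 101100.
Concatenate: 00110101100 = 0x1AC (11 bits → U+01AC).

U+01AC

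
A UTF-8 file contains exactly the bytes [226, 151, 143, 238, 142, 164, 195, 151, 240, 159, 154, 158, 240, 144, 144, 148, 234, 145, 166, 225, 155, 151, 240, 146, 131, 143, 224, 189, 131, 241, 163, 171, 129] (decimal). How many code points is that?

Byte at offset 0: 0xE2 = 11100010 → 3-byte char (#1). Advance 3.
Byte at offset 3: 0xEE = 11101110 → 3-byte char (#2). Advance 3.
Byte at offset 6: 0xC3 = 11000011 → 2-byte char (#3). Advance 2.
Byte at offset 8: 0xF0 = 11110000 → 4-byte char (#4). Advance 4.
Byte at offset 12: 0xF0 = 11110000 → 4-byte char (#5). Advance 4.
Byte at offset 16: 0xEA = 11101010 → 3-byte char (#6). Advance 3.
Byte at offset 19: 0xE1 = 11100001 → 3-byte char (#7). Advance 3.
Byte at offset 22: 0xF0 = 11110000 → 4-byte char (#8). Advance 4.
Byte at offset 26: 0xE0 = 11100000 → 3-byte char (#9). Advance 3.
Byte at offset 29: 0xF1 = 11110001 → 4-byte char (#10). Advance 4.
Reached end at offset 33 after 10 code points.

10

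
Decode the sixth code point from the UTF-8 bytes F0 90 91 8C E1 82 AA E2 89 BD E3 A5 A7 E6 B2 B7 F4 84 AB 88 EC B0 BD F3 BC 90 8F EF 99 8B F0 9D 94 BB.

Offset 0: leading byte 0xF0 = 11110000 → 4-byte char #1 = F0 90 91 8C.
Offset 4: leading byte 0xE1 = 11100001 → 3-byte char #2 = E1 82 AA.
Offset 7: leading byte 0xE2 = 11100010 → 3-byte char #3 = E2 89 BD.
Offset 10: leading byte 0xE3 = 11100011 → 3-byte char #4 = E3 A5 A7.
Offset 13: leading byte 0xE6 = 11100110 → 3-byte char #5 = E6 B2 B7.
Offset 16: leading byte 0xF4 = 11110100 → 4-byte char #6 = F4 84 AB 88.
Leading byte 0xF4 = 11110100 matches 11110xxx → 4-byte sequence.
Byte 1: 0xF4 = 11110100, payload 100 (3 bits).
Byte 2: 0x84 = 10000100 (10xxxxxx ✓), payload 000100.
Byte 3: 0xAB = 10101011 (10xxxxxx ✓), payload 101011.
Byte 4: 0x88 = 10001000 (10xxxxxx ✓), payload 001000.
Concatenate: 100000100101011001000 = 0x104AC8 (21 bits → U+104AC8).

U+104AC8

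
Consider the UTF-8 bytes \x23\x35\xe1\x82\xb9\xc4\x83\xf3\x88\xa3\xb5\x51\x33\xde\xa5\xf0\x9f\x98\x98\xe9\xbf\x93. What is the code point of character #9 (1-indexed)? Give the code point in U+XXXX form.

U+1F618

Offset 0: leading byte 0x23 = 00100011 → 1-byte char #1 = 23.
Offset 1: leading byte 0x35 = 00110101 → 1-byte char #2 = 35.
Offset 2: leading byte 0xE1 = 11100001 → 3-byte char #3 = E1 82 B9.
Offset 5: leading byte 0xC4 = 11000100 → 2-byte char #4 = C4 83.
Offset 7: leading byte 0xF3 = 11110011 → 4-byte char #5 = F3 88 A3 B5.
Offset 11: leading byte 0x51 = 01010001 → 1-byte char #6 = 51.
Offset 12: leading byte 0x33 = 00110011 → 1-byte char #7 = 33.
Offset 13: leading byte 0xDE = 11011110 → 2-byte char #8 = DE A5.
Offset 15: leading byte 0xF0 = 11110000 → 4-byte char #9 = F0 9F 98 98.
Leading byte 0xF0 = 11110000 matches 11110xxx → 4-byte sequence.
Byte 1: 0xF0 = 11110000, payload 000 (3 bits).
Byte 2: 0x9F = 10011111 (10xxxxxx ✓), payload 011111.
Byte 3: 0x98 = 10011000 (10xxxxxx ✓), payload 011000.
Byte 4: 0x98 = 10011000 (10xxxxxx ✓), payload 011000.
Concatenate: 000011111011000011000 = 0x1F618 (21 bits → U+1F618).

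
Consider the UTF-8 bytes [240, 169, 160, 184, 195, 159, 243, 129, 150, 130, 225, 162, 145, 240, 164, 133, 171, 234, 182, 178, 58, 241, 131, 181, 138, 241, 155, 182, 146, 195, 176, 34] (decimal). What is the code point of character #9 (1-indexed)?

Offset 0: leading byte 0xF0 = 11110000 → 4-byte char #1 = F0 A9 A0 B8.
Offset 4: leading byte 0xC3 = 11000011 → 2-byte char #2 = C3 9F.
Offset 6: leading byte 0xF3 = 11110011 → 4-byte char #3 = F3 81 96 82.
Offset 10: leading byte 0xE1 = 11100001 → 3-byte char #4 = E1 A2 91.
Offset 13: leading byte 0xF0 = 11110000 → 4-byte char #5 = F0 A4 85 AB.
Offset 17: leading byte 0xEA = 11101010 → 3-byte char #6 = EA B6 B2.
Offset 20: leading byte 0x3A = 00111010 → 1-byte char #7 = 3A.
Offset 21: leading byte 0xF1 = 11110001 → 4-byte char #8 = F1 83 B5 8A.
Offset 25: leading byte 0xF1 = 11110001 → 4-byte char #9 = F1 9B B6 92.
Leading byte 0xF1 = 11110001 matches 11110xxx → 4-byte sequence.
Byte 1: 0xF1 = 11110001, payload 001 (3 bits).
Byte 2: 0x9B = 10011011 (10xxxxxx ✓), payload 011011.
Byte 3: 0xB6 = 10110110 (10xxxxxx ✓), payload 110110.
Byte 4: 0x92 = 10010010 (10xxxxxx ✓), payload 010010.
Concatenate: 001011011110110010010 = 0x5BD92 (21 bits → U+5BD92).

U+5BD92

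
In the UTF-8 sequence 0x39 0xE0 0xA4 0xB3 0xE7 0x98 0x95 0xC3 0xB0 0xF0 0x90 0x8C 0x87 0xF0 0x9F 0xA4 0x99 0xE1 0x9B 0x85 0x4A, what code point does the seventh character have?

U+16C5

Offset 0: leading byte 0x39 = 00111001 → 1-byte char #1 = 39.
Offset 1: leading byte 0xE0 = 11100000 → 3-byte char #2 = E0 A4 B3.
Offset 4: leading byte 0xE7 = 11100111 → 3-byte char #3 = E7 98 95.
Offset 7: leading byte 0xC3 = 11000011 → 2-byte char #4 = C3 B0.
Offset 9: leading byte 0xF0 = 11110000 → 4-byte char #5 = F0 90 8C 87.
Offset 13: leading byte 0xF0 = 11110000 → 4-byte char #6 = F0 9F A4 99.
Offset 17: leading byte 0xE1 = 11100001 → 3-byte char #7 = E1 9B 85.
Leading byte 0xE1 = 11100001 matches 1110xxxx → 3-byte sequence.
Byte 1: 0xE1 = 11100001, payload 0001 (4 bits).
Byte 2: 0x9B = 10011011 (10xxxxxx ✓), payload 011011.
Byte 3: 0x85 = 10000101 (10xxxxxx ✓), payload 000101.
Concatenate: 0001011011000101 = 0x16C5 (16 bits → U+16C5).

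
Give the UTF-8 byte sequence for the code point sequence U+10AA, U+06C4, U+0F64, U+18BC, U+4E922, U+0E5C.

E1 82 AA DB 84 E0 BD A4 E1 A2 BC F1 8E A4 A2 E0 B9 9C

U+10AA: 3-byte form → E1 82 AA.
U+06C4: 2-byte form → DB 84.
U+0F64: 3-byte form → E0 BD A4.
U+18BC: 3-byte form → E1 A2 BC.
U+4E922: 4-byte form → F1 8E A4 A2.
U+0E5C: 3-byte form → E0 B9 9C.
Concatenated (18 bytes): E1 82 AA DB 84 E0 BD A4 E1 A2 BC F1 8E A4 A2 E0 B9 9C.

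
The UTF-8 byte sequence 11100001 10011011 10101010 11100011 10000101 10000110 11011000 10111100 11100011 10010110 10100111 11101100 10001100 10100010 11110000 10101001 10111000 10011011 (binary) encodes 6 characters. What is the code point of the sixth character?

U+29E1B

Offset 0: leading byte 0xE1 = 11100001 → 3-byte char #1 = E1 9B AA.
Offset 3: leading byte 0xE3 = 11100011 → 3-byte char #2 = E3 85 86.
Offset 6: leading byte 0xD8 = 11011000 → 2-byte char #3 = D8 BC.
Offset 8: leading byte 0xE3 = 11100011 → 3-byte char #4 = E3 96 A7.
Offset 11: leading byte 0xEC = 11101100 → 3-byte char #5 = EC 8C A2.
Offset 14: leading byte 0xF0 = 11110000 → 4-byte char #6 = F0 A9 B8 9B.
Leading byte 0xF0 = 11110000 matches 11110xxx → 4-byte sequence.
Byte 1: 0xF0 = 11110000, payload 000 (3 bits).
Byte 2: 0xA9 = 10101001 (10xxxxxx ✓), payload 101001.
Byte 3: 0xB8 = 10111000 (10xxxxxx ✓), payload 111000.
Byte 4: 0x9B = 10011011 (10xxxxxx ✓), payload 011011.
Concatenate: 000101001111000011011 = 0x29E1B (21 bits → U+29E1B).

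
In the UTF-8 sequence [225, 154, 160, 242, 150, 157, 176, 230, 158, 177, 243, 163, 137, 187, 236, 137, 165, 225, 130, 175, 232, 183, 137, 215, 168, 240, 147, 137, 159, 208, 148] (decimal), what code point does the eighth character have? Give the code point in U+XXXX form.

U+05E8

Offset 0: leading byte 0xE1 = 11100001 → 3-byte char #1 = E1 9A A0.
Offset 3: leading byte 0xF2 = 11110010 → 4-byte char #2 = F2 96 9D B0.
Offset 7: leading byte 0xE6 = 11100110 → 3-byte char #3 = E6 9E B1.
Offset 10: leading byte 0xF3 = 11110011 → 4-byte char #4 = F3 A3 89 BB.
Offset 14: leading byte 0xEC = 11101100 → 3-byte char #5 = EC 89 A5.
Offset 17: leading byte 0xE1 = 11100001 → 3-byte char #6 = E1 82 AF.
Offset 20: leading byte 0xE8 = 11101000 → 3-byte char #7 = E8 B7 89.
Offset 23: leading byte 0xD7 = 11010111 → 2-byte char #8 = D7 A8.
Leading byte 0xD7 = 11010111 matches 110xxxxx → 2-byte sequence.
Byte 1: 0xD7 = 11010111, payload 10111 (5 bits).
Byte 2: 0xA8 = 10101000 (10xxxxxx ✓), payload 101000.
Concatenate: 10111101000 = 0x5E8 (11 bits → U+05E8).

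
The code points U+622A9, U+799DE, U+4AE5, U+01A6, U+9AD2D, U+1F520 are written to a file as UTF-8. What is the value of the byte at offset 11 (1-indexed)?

0xA5

1-indexed offset 11 is 0-indexed offset 10.
U+622A9 → 4-byte form F1 A2 8A A9 at offsets 0–3.
U+799DE → 4-byte form F1 B9 A7 9E at offsets 4–7.
U+4AE5 → 3-byte form E4 AB A5 at offsets 8–10.
Offset 10 falls in char 3's range; it's byte 3 of E4 AB A5 = 0xA5.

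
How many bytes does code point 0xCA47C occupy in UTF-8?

U+CA47C = 0xCA47C. UTF-8 uses 1 byte below 0x80, 2 below 0x800, 3 below 0x10000, 4 up to 0x10FFFF. 0xCA47C is in U+10000–U+10FFFF → 4 bytes.

4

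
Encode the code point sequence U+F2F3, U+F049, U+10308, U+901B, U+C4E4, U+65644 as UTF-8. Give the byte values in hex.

U+F2F3: 3-byte form → EF 8B B3.
U+F049: 3-byte form → EF 81 89.
U+10308: 4-byte form → F0 90 8C 88.
U+901B: 3-byte form → E9 80 9B.
U+C4E4: 3-byte form → EC 93 A4.
U+65644: 4-byte form → F1 A5 99 84.
Concatenated (20 bytes): EF 8B B3 EF 81 89 F0 90 8C 88 E9 80 9B EC 93 A4 F1 A5 99 84.

EF 8B B3 EF 81 89 F0 90 8C 88 E9 80 9B EC 93 A4 F1 A5 99 84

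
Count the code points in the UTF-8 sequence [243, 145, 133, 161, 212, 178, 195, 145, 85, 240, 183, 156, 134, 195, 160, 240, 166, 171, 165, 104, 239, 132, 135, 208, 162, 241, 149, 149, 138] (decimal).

11

Byte at offset 0: 0xF3 = 11110011 → 4-byte char (#1). Advance 4.
Byte at offset 4: 0xD4 = 11010100 → 2-byte char (#2). Advance 2.
Byte at offset 6: 0xC3 = 11000011 → 2-byte char (#3). Advance 2.
Byte at offset 8: 0x55 = 01010101 → 1-byte char (#4). Advance 1.
Byte at offset 9: 0xF0 = 11110000 → 4-byte char (#5). Advance 4.
Byte at offset 13: 0xC3 = 11000011 → 2-byte char (#6). Advance 2.
Byte at offset 15: 0xF0 = 11110000 → 4-byte char (#7). Advance 4.
Byte at offset 19: 0x68 = 01101000 → 1-byte char (#8). Advance 1.
Byte at offset 20: 0xEF = 11101111 → 3-byte char (#9). Advance 3.
Byte at offset 23: 0xD0 = 11010000 → 2-byte char (#10). Advance 2.
Byte at offset 25: 0xF1 = 11110001 → 4-byte char (#11). Advance 4.
Reached end at offset 29 after 11 code points.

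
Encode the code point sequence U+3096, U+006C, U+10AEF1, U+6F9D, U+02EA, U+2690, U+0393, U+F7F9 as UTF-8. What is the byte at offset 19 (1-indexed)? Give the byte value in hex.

1-indexed offset 19 is 0-indexed offset 18.
U+3096 → 3-byte form E3 82 96 at offsets 0–2.
U+006C → 1-byte form 6C at offsets 3–3.
U+10AEF1 → 4-byte form F4 8A BB B1 at offsets 4–7.
U+6F9D → 3-byte form E6 BE 9D at offsets 8–10.
U+02EA → 2-byte form CB AA at offsets 11–12.
U+2690 → 3-byte form E2 9A 90 at offsets 13–15.
U+0393 → 2-byte form CE 93 at offsets 16–17.
U+F7F9 → 3-byte form EF 9F B9 at offsets 18–20.
Offset 18 falls in char 8's range; it's byte 1 of EF 9F B9 = 0xEF.

0xEF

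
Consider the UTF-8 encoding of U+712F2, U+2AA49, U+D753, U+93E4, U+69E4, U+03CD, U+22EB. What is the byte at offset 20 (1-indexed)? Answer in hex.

0xE2

1-indexed offset 20 is 0-indexed offset 19.
U+712F2 → 4-byte form F1 B1 8B B2 at offsets 0–3.
U+2AA49 → 4-byte form F0 AA A9 89 at offsets 4–7.
U+D753 → 3-byte form ED 9D 93 at offsets 8–10.
U+93E4 → 3-byte form E9 8F A4 at offsets 11–13.
U+69E4 → 3-byte form E6 A7 A4 at offsets 14–16.
U+03CD → 2-byte form CF 8D at offsets 17–18.
U+22EB → 3-byte form E2 8B AB at offsets 19–21.
Offset 19 falls in char 7's range; it's byte 1 of E2 8B AB = 0xE2.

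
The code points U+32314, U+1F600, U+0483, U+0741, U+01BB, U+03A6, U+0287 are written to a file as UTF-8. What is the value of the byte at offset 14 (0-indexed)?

U+32314 → 4-byte form F0 B2 8C 94 at offsets 0–3.
U+1F600 → 4-byte form F0 9F 98 80 at offsets 4–7.
U+0483 → 2-byte form D2 83 at offsets 8–9.
U+0741 → 2-byte form DD 81 at offsets 10–11.
U+01BB → 2-byte form C6 BB at offsets 12–13.
U+03A6 → 2-byte form CE A6 at offsets 14–15.
Offset 14 falls in char 6's range; it's byte 1 of CE A6 = 0xCE.

0xCE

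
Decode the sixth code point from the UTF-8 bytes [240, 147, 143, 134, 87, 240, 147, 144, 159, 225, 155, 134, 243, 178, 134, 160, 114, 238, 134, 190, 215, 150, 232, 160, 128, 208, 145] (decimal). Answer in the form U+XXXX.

Offset 0: leading byte 0xF0 = 11110000 → 4-byte char #1 = F0 93 8F 86.
Offset 4: leading byte 0x57 = 01010111 → 1-byte char #2 = 57.
Offset 5: leading byte 0xF0 = 11110000 → 4-byte char #3 = F0 93 90 9F.
Offset 9: leading byte 0xE1 = 11100001 → 3-byte char #4 = E1 9B 86.
Offset 12: leading byte 0xF3 = 11110011 → 4-byte char #5 = F3 B2 86 A0.
Offset 16: leading byte 0x72 = 01110010 → 1-byte char #6 = 72.
Leading byte 0x72 = 01110010 matches 0xxxxxxx → 1-byte sequence.
Byte 1: 0x72 = 01110010, payload 1110010 (7 bits).
Concatenate: 1110010 = 0x72 (7 bits → U+0072).

U+0072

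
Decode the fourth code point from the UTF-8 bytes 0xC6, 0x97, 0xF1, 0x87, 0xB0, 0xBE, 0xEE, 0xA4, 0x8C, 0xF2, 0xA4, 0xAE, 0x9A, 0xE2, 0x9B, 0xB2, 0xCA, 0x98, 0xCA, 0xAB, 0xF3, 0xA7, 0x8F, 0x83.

U+A4B9A

Offset 0: leading byte 0xC6 = 11000110 → 2-byte char #1 = C6 97.
Offset 2: leading byte 0xF1 = 11110001 → 4-byte char #2 = F1 87 B0 BE.
Offset 6: leading byte 0xEE = 11101110 → 3-byte char #3 = EE A4 8C.
Offset 9: leading byte 0xF2 = 11110010 → 4-byte char #4 = F2 A4 AE 9A.
Leading byte 0xF2 = 11110010 matches 11110xxx → 4-byte sequence.
Byte 1: 0xF2 = 11110010, payload 010 (3 bits).
Byte 2: 0xA4 = 10100100 (10xxxxxx ✓), payload 100100.
Byte 3: 0xAE = 10101110 (10xxxxxx ✓), payload 101110.
Byte 4: 0x9A = 10011010 (10xxxxxx ✓), payload 011010.
Concatenate: 010100100101110011010 = 0xA4B9A (21 bits → U+A4B9A).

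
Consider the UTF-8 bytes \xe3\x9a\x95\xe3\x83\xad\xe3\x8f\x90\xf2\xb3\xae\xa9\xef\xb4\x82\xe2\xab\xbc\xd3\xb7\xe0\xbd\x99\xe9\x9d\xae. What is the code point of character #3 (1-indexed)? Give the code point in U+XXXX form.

U+33D0

Offset 0: leading byte 0xE3 = 11100011 → 3-byte char #1 = E3 9A 95.
Offset 3: leading byte 0xE3 = 11100011 → 3-byte char #2 = E3 83 AD.
Offset 6: leading byte 0xE3 = 11100011 → 3-byte char #3 = E3 8F 90.
Leading byte 0xE3 = 11100011 matches 1110xxxx → 3-byte sequence.
Byte 1: 0xE3 = 11100011, payload 0011 (4 bits).
Byte 2: 0x8F = 10001111 (10xxxxxx ✓), payload 001111.
Byte 3: 0x90 = 10010000 (10xxxxxx ✓), payload 010000.
Concatenate: 0011001111010000 = 0x33D0 (16 bits → U+33D0).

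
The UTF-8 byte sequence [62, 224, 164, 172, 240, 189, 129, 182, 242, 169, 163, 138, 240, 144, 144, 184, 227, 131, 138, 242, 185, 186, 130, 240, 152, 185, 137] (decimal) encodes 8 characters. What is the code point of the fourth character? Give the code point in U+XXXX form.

U+A98CA

Offset 0: leading byte 0x3E = 00111110 → 1-byte char #1 = 3E.
Offset 1: leading byte 0xE0 = 11100000 → 3-byte char #2 = E0 A4 AC.
Offset 4: leading byte 0xF0 = 11110000 → 4-byte char #3 = F0 BD 81 B6.
Offset 8: leading byte 0xF2 = 11110010 → 4-byte char #4 = F2 A9 A3 8A.
Leading byte 0xF2 = 11110010 matches 11110xxx → 4-byte sequence.
Byte 1: 0xF2 = 11110010, payload 010 (3 bits).
Byte 2: 0xA9 = 10101001 (10xxxxxx ✓), payload 101001.
Byte 3: 0xA3 = 10100011 (10xxxxxx ✓), payload 100011.
Byte 4: 0x8A = 10001010 (10xxxxxx ✓), payload 001010.
Concatenate: 010101001100011001010 = 0xA98CA (21 bits → U+A98CA).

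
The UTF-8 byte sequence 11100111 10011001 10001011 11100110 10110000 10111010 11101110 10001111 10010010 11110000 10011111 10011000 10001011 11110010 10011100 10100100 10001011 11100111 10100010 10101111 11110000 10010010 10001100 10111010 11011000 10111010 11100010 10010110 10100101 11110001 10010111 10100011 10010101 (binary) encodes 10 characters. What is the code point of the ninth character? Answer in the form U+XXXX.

Offset 0: leading byte 0xE7 = 11100111 → 3-byte char #1 = E7 99 8B.
Offset 3: leading byte 0xE6 = 11100110 → 3-byte char #2 = E6 B0 BA.
Offset 6: leading byte 0xEE = 11101110 → 3-byte char #3 = EE 8F 92.
Offset 9: leading byte 0xF0 = 11110000 → 4-byte char #4 = F0 9F 98 8B.
Offset 13: leading byte 0xF2 = 11110010 → 4-byte char #5 = F2 9C A4 8B.
Offset 17: leading byte 0xE7 = 11100111 → 3-byte char #6 = E7 A2 AF.
Offset 20: leading byte 0xF0 = 11110000 → 4-byte char #7 = F0 92 8C BA.
Offset 24: leading byte 0xD8 = 11011000 → 2-byte char #8 = D8 BA.
Offset 26: leading byte 0xE2 = 11100010 → 3-byte char #9 = E2 96 A5.
Leading byte 0xE2 = 11100010 matches 1110xxxx → 3-byte sequence.
Byte 1: 0xE2 = 11100010, payload 0010 (4 bits).
Byte 2: 0x96 = 10010110 (10xxxxxx ✓), payload 010110.
Byte 3: 0xA5 = 10100101 (10xxxxxx ✓), payload 100101.
Concatenate: 0010010110100101 = 0x25A5 (16 bits → U+25A5).

U+25A5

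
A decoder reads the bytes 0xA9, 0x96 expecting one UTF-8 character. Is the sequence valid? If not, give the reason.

invalid (continuation byte with no leading byte)

Byte 0xA9 = 10101001 has the form 10xxxxxx — a continuation byte — but there is no preceding leading byte.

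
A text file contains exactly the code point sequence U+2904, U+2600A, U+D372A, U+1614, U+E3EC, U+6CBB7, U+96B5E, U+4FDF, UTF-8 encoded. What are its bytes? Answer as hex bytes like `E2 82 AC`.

E2 A4 84 F0 A6 80 8A F3 93 9C AA E1 98 94 EE 8F AC F1 AC AE B7 F2 96 AD 9E E4 BF 9F

U+2904: 3-byte form → E2 A4 84.
U+2600A: 4-byte form → F0 A6 80 8A.
U+D372A: 4-byte form → F3 93 9C AA.
U+1614: 3-byte form → E1 98 94.
U+E3EC: 3-byte form → EE 8F AC.
U+6CBB7: 4-byte form → F1 AC AE B7.
U+96B5E: 4-byte form → F2 96 AD 9E.
U+4FDF: 3-byte form → E4 BF 9F.
Concatenated (28 bytes): E2 A4 84 F0 A6 80 8A F3 93 9C AA E1 98 94 EE 8F AC F1 AC AE B7 F2 96 AD 9E E4 BF 9F.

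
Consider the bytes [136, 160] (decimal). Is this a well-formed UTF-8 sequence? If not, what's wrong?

Byte 0x88 = 10001000 has the form 10xxxxxx — a continuation byte — but there is no preceding leading byte.

invalid (continuation byte with no leading byte)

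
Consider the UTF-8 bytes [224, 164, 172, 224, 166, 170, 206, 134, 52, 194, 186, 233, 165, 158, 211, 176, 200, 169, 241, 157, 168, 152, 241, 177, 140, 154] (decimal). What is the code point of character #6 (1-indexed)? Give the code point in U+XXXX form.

Offset 0: leading byte 0xE0 = 11100000 → 3-byte char #1 = E0 A4 AC.
Offset 3: leading byte 0xE0 = 11100000 → 3-byte char #2 = E0 A6 AA.
Offset 6: leading byte 0xCE = 11001110 → 2-byte char #3 = CE 86.
Offset 8: leading byte 0x34 = 00110100 → 1-byte char #4 = 34.
Offset 9: leading byte 0xC2 = 11000010 → 2-byte char #5 = C2 BA.
Offset 11: leading byte 0xE9 = 11101001 → 3-byte char #6 = E9 A5 9E.
Leading byte 0xE9 = 11101001 matches 1110xxxx → 3-byte sequence.
Byte 1: 0xE9 = 11101001, payload 1001 (4 bits).
Byte 2: 0xA5 = 10100101 (10xxxxxx ✓), payload 100101.
Byte 3: 0x9E = 10011110 (10xxxxxx ✓), payload 011110.
Concatenate: 1001100101011110 = 0x995E (16 bits → U+995E).

U+995E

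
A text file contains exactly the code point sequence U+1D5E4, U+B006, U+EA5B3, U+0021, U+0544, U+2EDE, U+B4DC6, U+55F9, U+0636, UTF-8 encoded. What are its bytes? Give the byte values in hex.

U+1D5E4: 4-byte form → F0 9D 97 A4.
U+B006: 3-byte form → EB 80 86.
U+EA5B3: 4-byte form → F3 AA 96 B3.
U+0021: 1-byte form → 21.
U+0544: 2-byte form → D5 84.
U+2EDE: 3-byte form → E2 BB 9E.
U+B4DC6: 4-byte form → F2 B4 B7 86.
U+55F9: 3-byte form → E5 97 B9.
U+0636: 2-byte form → D8 B6.
Concatenated (26 bytes): F0 9D 97 A4 EB 80 86 F3 AA 96 B3 21 D5 84 E2 BB 9E F2 B4 B7 86 E5 97 B9 D8 B6.

F0 9D 97 A4 EB 80 86 F3 AA 96 B3 21 D5 84 E2 BB 9E F2 B4 B7 86 E5 97 B9 D8 B6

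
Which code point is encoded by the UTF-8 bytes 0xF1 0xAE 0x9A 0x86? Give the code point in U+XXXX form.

U+6E686

Leading byte 0xF1 = 11110001 matches 11110xxx → 4-byte sequence.
Byte 1: 0xF1 = 11110001, payload 001 (3 bits).
Byte 2: 0xAE = 10101110 (10xxxxxx ✓), payload 101110.
Byte 3: 0x9A = 10011010 (10xxxxxx ✓), payload 011010.
Byte 4: 0x86 = 10000110 (10xxxxxx ✓), payload 000110.
Concatenate: 001101110011010000110 = 0x6E686 (21 bits → U+6E686).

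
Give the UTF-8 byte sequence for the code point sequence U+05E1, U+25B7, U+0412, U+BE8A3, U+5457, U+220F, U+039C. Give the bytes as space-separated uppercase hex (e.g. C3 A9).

D7 A1 E2 96 B7 D0 92 F2 BE A2 A3 E5 91 97 E2 88 8F CE 9C

U+05E1: 2-byte form → D7 A1.
U+25B7: 3-byte form → E2 96 B7.
U+0412: 2-byte form → D0 92.
U+BE8A3: 4-byte form → F2 BE A2 A3.
U+5457: 3-byte form → E5 91 97.
U+220F: 3-byte form → E2 88 8F.
U+039C: 2-byte form → CE 9C.
Concatenated (19 bytes): D7 A1 E2 96 B7 D0 92 F2 BE A2 A3 E5 91 97 E2 88 8F CE 9C.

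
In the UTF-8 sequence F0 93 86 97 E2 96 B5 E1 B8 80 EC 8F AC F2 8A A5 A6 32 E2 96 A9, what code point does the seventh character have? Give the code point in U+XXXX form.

Offset 0: leading byte 0xF0 = 11110000 → 4-byte char #1 = F0 93 86 97.
Offset 4: leading byte 0xE2 = 11100010 → 3-byte char #2 = E2 96 B5.
Offset 7: leading byte 0xE1 = 11100001 → 3-byte char #3 = E1 B8 80.
Offset 10: leading byte 0xEC = 11101100 → 3-byte char #4 = EC 8F AC.
Offset 13: leading byte 0xF2 = 11110010 → 4-byte char #5 = F2 8A A5 A6.
Offset 17: leading byte 0x32 = 00110010 → 1-byte char #6 = 32.
Offset 18: leading byte 0xE2 = 11100010 → 3-byte char #7 = E2 96 A9.
Leading byte 0xE2 = 11100010 matches 1110xxxx → 3-byte sequence.
Byte 1: 0xE2 = 11100010, payload 0010 (4 bits).
Byte 2: 0x96 = 10010110 (10xxxxxx ✓), payload 010110.
Byte 3: 0xA9 = 10101001 (10xxxxxx ✓), payload 101001.
Concatenate: 0010010110101001 = 0x25A9 (16 bits → U+25A9).

U+25A9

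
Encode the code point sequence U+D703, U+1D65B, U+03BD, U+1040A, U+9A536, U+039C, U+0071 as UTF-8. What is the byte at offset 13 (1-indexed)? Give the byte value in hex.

1-indexed offset 13 is 0-indexed offset 12.
U+D703 → 3-byte form ED 9C 83 at offsets 0–2.
U+1D65B → 4-byte form F0 9D 99 9B at offsets 3–6.
U+03BD → 2-byte form CE BD at offsets 7–8.
U+1040A → 4-byte form F0 90 90 8A at offsets 9–12.
Offset 12 falls in char 4's range; it's byte 4 of F0 90 90 8A = 0x8A.

0x8A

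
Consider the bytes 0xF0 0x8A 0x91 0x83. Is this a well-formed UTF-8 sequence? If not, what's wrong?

invalid (overlong encoding)

Leading byte 0xF0 = 11110000 → 4-byte form.
Continuation bytes all match 10xxxxxx. Payload decodes to 0xA443.
But 0xA443 < 0x10000, the minimum for a 4-byte sequence — this is an overlong encoding.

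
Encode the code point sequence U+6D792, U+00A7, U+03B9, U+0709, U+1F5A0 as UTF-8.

F1 AD 9E 92 C2 A7 CE B9 DC 89 F0 9F 96 A0

U+6D792: 4-byte form → F1 AD 9E 92.
U+00A7: 2-byte form → C2 A7.
U+03B9: 2-byte form → CE B9.
U+0709: 2-byte form → DC 89.
U+1F5A0: 4-byte form → F0 9F 96 A0.
Concatenated (14 bytes): F1 AD 9E 92 C2 A7 CE B9 DC 89 F0 9F 96 A0.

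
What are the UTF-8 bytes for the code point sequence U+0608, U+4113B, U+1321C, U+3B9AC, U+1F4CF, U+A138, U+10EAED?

D8 88 F1 81 84 BB F0 93 88 9C F0 BB A6 AC F0 9F 93 8F EA 84 B8 F4 8E AB AD

U+0608: 2-byte form → D8 88.
U+4113B: 4-byte form → F1 81 84 BB.
U+1321C: 4-byte form → F0 93 88 9C.
U+3B9AC: 4-byte form → F0 BB A6 AC.
U+1F4CF: 4-byte form → F0 9F 93 8F.
U+A138: 3-byte form → EA 84 B8.
U+10EAED: 4-byte form → F4 8E AB AD.
Concatenated (25 bytes): D8 88 F1 81 84 BB F0 93 88 9C F0 BB A6 AC F0 9F 93 8F EA 84 B8 F4 8E AB AD.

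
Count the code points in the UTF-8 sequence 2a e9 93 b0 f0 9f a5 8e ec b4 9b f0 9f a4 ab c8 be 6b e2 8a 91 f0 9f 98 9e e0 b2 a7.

Byte at offset 0: 0x2A = 00101010 → 1-byte char (#1). Advance 1.
Byte at offset 1: 0xE9 = 11101001 → 3-byte char (#2). Advance 3.
Byte at offset 4: 0xF0 = 11110000 → 4-byte char (#3). Advance 4.
Byte at offset 8: 0xEC = 11101100 → 3-byte char (#4). Advance 3.
Byte at offset 11: 0xF0 = 11110000 → 4-byte char (#5). Advance 4.
Byte at offset 15: 0xC8 = 11001000 → 2-byte char (#6). Advance 2.
Byte at offset 17: 0x6B = 01101011 → 1-byte char (#7). Advance 1.
Byte at offset 18: 0xE2 = 11100010 → 3-byte char (#8). Advance 3.
Byte at offset 21: 0xF0 = 11110000 → 4-byte char (#9). Advance 4.
Byte at offset 25: 0xE0 = 11100000 → 3-byte char (#10). Advance 3.
Reached end at offset 28 after 10 code points.

10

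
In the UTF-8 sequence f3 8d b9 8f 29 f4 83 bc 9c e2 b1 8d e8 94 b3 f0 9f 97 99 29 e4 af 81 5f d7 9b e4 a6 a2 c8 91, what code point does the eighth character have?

U+4BC1

Offset 0: leading byte 0xF3 = 11110011 → 4-byte char #1 = F3 8D B9 8F.
Offset 4: leading byte 0x29 = 00101001 → 1-byte char #2 = 29.
Offset 5: leading byte 0xF4 = 11110100 → 4-byte char #3 = F4 83 BC 9C.
Offset 9: leading byte 0xE2 = 11100010 → 3-byte char #4 = E2 B1 8D.
Offset 12: leading byte 0xE8 = 11101000 → 3-byte char #5 = E8 94 B3.
Offset 15: leading byte 0xF0 = 11110000 → 4-byte char #6 = F0 9F 97 99.
Offset 19: leading byte 0x29 = 00101001 → 1-byte char #7 = 29.
Offset 20: leading byte 0xE4 = 11100100 → 3-byte char #8 = E4 AF 81.
Leading byte 0xE4 = 11100100 matches 1110xxxx → 3-byte sequence.
Byte 1: 0xE4 = 11100100, payload 0100 (4 bits).
Byte 2: 0xAF = 10101111 (10xxxxxx ✓), payload 101111.
Byte 3: 0x81 = 10000001 (10xxxxxx ✓), payload 000001.
Concatenate: 0100101111000001 = 0x4BC1 (16 bits → U+4BC1).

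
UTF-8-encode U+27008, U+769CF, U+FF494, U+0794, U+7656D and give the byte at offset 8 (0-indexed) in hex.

U+27008 → 4-byte form F0 A7 80 88 at offsets 0–3.
U+769CF → 4-byte form F1 B6 A7 8F at offsets 4–7.
U+FF494 → 4-byte form F3 BF 92 94 at offsets 8–11.
Offset 8 falls in char 3's range; it's byte 1 of F3 BF 92 94 = 0xF3.

0xF3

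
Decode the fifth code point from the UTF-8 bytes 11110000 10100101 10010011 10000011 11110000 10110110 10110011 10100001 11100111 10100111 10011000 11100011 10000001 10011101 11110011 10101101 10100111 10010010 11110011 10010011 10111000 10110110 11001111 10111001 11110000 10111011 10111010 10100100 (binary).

Offset 0: leading byte 0xF0 = 11110000 → 4-byte char #1 = F0 A5 93 83.
Offset 4: leading byte 0xF0 = 11110000 → 4-byte char #2 = F0 B6 B3 A1.
Offset 8: leading byte 0xE7 = 11100111 → 3-byte char #3 = E7 A7 98.
Offset 11: leading byte 0xE3 = 11100011 → 3-byte char #4 = E3 81 9D.
Offset 14: leading byte 0xF3 = 11110011 → 4-byte char #5 = F3 AD A7 92.
Leading byte 0xF3 = 11110011 matches 11110xxx → 4-byte sequence.
Byte 1: 0xF3 = 11110011, payload 011 (3 bits).
Byte 2: 0xAD = 10101101 (10xxxxxx ✓), payload 101101.
Byte 3: 0xA7 = 10100111 (10xxxxxx ✓), payload 100111.
Byte 4: 0x92 = 10010010 (10xxxxxx ✓), payload 010010.
Concatenate: 011101101100111010010 = 0xED9D2 (21 bits → U+ED9D2).

U+ED9D2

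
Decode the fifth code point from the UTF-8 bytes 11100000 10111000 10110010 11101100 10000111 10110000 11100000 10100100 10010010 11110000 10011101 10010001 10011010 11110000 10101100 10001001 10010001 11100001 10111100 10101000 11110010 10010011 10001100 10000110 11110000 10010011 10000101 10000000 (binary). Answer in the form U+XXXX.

Offset 0: leading byte 0xE0 = 11100000 → 3-byte char #1 = E0 B8 B2.
Offset 3: leading byte 0xEC = 11101100 → 3-byte char #2 = EC 87 B0.
Offset 6: leading byte 0xE0 = 11100000 → 3-byte char #3 = E0 A4 92.
Offset 9: leading byte 0xF0 = 11110000 → 4-byte char #4 = F0 9D 91 9A.
Offset 13: leading byte 0xF0 = 11110000 → 4-byte char #5 = F0 AC 89 91.
Leading byte 0xF0 = 11110000 matches 11110xxx → 4-byte sequence.
Byte 1: 0xF0 = 11110000, payload 000 (3 bits).
Byte 2: 0xAC = 10101100 (10xxxxxx ✓), payload 101100.
Byte 3: 0x89 = 10001001 (10xxxxxx ✓), payload 001001.
Byte 4: 0x91 = 10010001 (10xxxxxx ✓), payload 010001.
Concatenate: 000101100001001010001 = 0x2C251 (21 bits → U+2C251).

U+2C251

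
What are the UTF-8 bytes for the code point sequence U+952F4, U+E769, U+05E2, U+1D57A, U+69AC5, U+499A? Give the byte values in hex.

F2 95 8B B4 EE 9D A9 D7 A2 F0 9D 95 BA F1 A9 AB 85 E4 A6 9A

U+952F4: 4-byte form → F2 95 8B B4.
U+E769: 3-byte form → EE 9D A9.
U+05E2: 2-byte form → D7 A2.
U+1D57A: 4-byte form → F0 9D 95 BA.
U+69AC5: 4-byte form → F1 A9 AB 85.
U+499A: 3-byte form → E4 A6 9A.
Concatenated (20 bytes): F2 95 8B B4 EE 9D A9 D7 A2 F0 9D 95 BA F1 A9 AB 85 E4 A6 9A.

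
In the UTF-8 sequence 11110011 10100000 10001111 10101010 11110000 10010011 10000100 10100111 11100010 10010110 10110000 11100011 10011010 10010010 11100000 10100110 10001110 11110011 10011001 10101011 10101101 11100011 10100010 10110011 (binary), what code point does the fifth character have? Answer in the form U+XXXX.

Offset 0: leading byte 0xF3 = 11110011 → 4-byte char #1 = F3 A0 8F AA.
Offset 4: leading byte 0xF0 = 11110000 → 4-byte char #2 = F0 93 84 A7.
Offset 8: leading byte 0xE2 = 11100010 → 3-byte char #3 = E2 96 B0.
Offset 11: leading byte 0xE3 = 11100011 → 3-byte char #4 = E3 9A 92.
Offset 14: leading byte 0xE0 = 11100000 → 3-byte char #5 = E0 A6 8E.
Leading byte 0xE0 = 11100000 matches 1110xxxx → 3-byte sequence.
Byte 1: 0xE0 = 11100000, payload 0000 (4 bits).
Byte 2: 0xA6 = 10100110 (10xxxxxx ✓), payload 100110.
Byte 3: 0x8E = 10001110 (10xxxxxx ✓), payload 001110.
Concatenate: 0000100110001110 = 0x98E (16 bits → U+098E).

U+098E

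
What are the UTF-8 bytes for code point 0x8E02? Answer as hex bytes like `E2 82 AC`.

U+8E02 = 0x8E02 = 36354 decimal. In range U+0800–U+FFFF → 3-byte form: 1110xxxx 10xxxxxx 10xxxxxx.
Binary (16 bits): 1000111000000010.
Split 4+6+6: 1000 | 111000 | 000010.
Byte 1: 11101000 = 0xE8.
Byte 2: 10111000 = 0xB8.
Byte 3: 10000010 = 0x82.

E8 B8 82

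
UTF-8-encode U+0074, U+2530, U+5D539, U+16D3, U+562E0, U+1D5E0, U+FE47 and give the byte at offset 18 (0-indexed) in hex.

U+0074 → 1-byte form 74 at offsets 0–0.
U+2530 → 3-byte form E2 94 B0 at offsets 1–3.
U+5D539 → 4-byte form F1 9D 94 B9 at offsets 4–7.
U+16D3 → 3-byte form E1 9B 93 at offsets 8–10.
U+562E0 → 4-byte form F1 96 8B A0 at offsets 11–14.
U+1D5E0 → 4-byte form F0 9D 97 A0 at offsets 15–18.
Offset 18 falls in char 6's range; it's byte 4 of F0 9D 97 A0 = 0xA0.

0xA0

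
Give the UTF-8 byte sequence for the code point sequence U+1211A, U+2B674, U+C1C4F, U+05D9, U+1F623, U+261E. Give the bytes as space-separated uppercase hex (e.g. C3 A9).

U+1211A: 4-byte form → F0 92 84 9A.
U+2B674: 4-byte form → F0 AB 99 B4.
U+C1C4F: 4-byte form → F3 81 B1 8F.
U+05D9: 2-byte form → D7 99.
U+1F623: 4-byte form → F0 9F 98 A3.
U+261E: 3-byte form → E2 98 9E.
Concatenated (21 bytes): F0 92 84 9A F0 AB 99 B4 F3 81 B1 8F D7 99 F0 9F 98 A3 E2 98 9E.

F0 92 84 9A F0 AB 99 B4 F3 81 B1 8F D7 99 F0 9F 98 A3 E2 98 9E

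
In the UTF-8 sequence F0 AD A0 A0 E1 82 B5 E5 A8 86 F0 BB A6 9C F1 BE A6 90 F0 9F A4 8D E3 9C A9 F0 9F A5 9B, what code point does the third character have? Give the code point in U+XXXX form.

U+5A06

Offset 0: leading byte 0xF0 = 11110000 → 4-byte char #1 = F0 AD A0 A0.
Offset 4: leading byte 0xE1 = 11100001 → 3-byte char #2 = E1 82 B5.
Offset 7: leading byte 0xE5 = 11100101 → 3-byte char #3 = E5 A8 86.
Leading byte 0xE5 = 11100101 matches 1110xxxx → 3-byte sequence.
Byte 1: 0xE5 = 11100101, payload 0101 (4 bits).
Byte 2: 0xA8 = 10101000 (10xxxxxx ✓), payload 101000.
Byte 3: 0x86 = 10000110 (10xxxxxx ✓), payload 000110.
Concatenate: 0101101000000110 = 0x5A06 (16 bits → U+5A06).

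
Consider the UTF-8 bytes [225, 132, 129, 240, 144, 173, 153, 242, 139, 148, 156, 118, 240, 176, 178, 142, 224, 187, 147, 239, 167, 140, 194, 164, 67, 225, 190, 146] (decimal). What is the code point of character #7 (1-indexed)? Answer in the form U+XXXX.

U+F9CC

Offset 0: leading byte 0xE1 = 11100001 → 3-byte char #1 = E1 84 81.
Offset 3: leading byte 0xF0 = 11110000 → 4-byte char #2 = F0 90 AD 99.
Offset 7: leading byte 0xF2 = 11110010 → 4-byte char #3 = F2 8B 94 9C.
Offset 11: leading byte 0x76 = 01110110 → 1-byte char #4 = 76.
Offset 12: leading byte 0xF0 = 11110000 → 4-byte char #5 = F0 B0 B2 8E.
Offset 16: leading byte 0xE0 = 11100000 → 3-byte char #6 = E0 BB 93.
Offset 19: leading byte 0xEF = 11101111 → 3-byte char #7 = EF A7 8C.
Leading byte 0xEF = 11101111 matches 1110xxxx → 3-byte sequence.
Byte 1: 0xEF = 11101111, payload 1111 (4 bits).
Byte 2: 0xA7 = 10100111 (10xxxxxx ✓), payload 100111.
Byte 3: 0x8C = 10001100 (10xxxxxx ✓), payload 001100.
Concatenate: 1111100111001100 = 0xF9CC (16 bits → U+F9CC).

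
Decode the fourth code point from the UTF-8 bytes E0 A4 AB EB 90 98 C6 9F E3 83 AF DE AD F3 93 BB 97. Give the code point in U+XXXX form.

Offset 0: leading byte 0xE0 = 11100000 → 3-byte char #1 = E0 A4 AB.
Offset 3: leading byte 0xEB = 11101011 → 3-byte char #2 = EB 90 98.
Offset 6: leading byte 0xC6 = 11000110 → 2-byte char #3 = C6 9F.
Offset 8: leading byte 0xE3 = 11100011 → 3-byte char #4 = E3 83 AF.
Leading byte 0xE3 = 11100011 matches 1110xxxx → 3-byte sequence.
Byte 1: 0xE3 = 11100011, payload 0011 (4 bits).
Byte 2: 0x83 = 10000011 (10xxxxxx ✓), payload 000011.
Byte 3: 0xAF = 10101111 (10xxxxxx ✓), payload 101111.
Concatenate: 0011000011101111 = 0x30EF (16 bits → U+30EF).

U+30EF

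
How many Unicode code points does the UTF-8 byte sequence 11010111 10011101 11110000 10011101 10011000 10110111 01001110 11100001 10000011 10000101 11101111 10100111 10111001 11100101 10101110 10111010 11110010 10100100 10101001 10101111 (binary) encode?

Byte at offset 0: 0xD7 = 11010111 → 2-byte char (#1). Advance 2.
Byte at offset 2: 0xF0 = 11110000 → 4-byte char (#2). Advance 4.
Byte at offset 6: 0x4E = 01001110 → 1-byte char (#3). Advance 1.
Byte at offset 7: 0xE1 = 11100001 → 3-byte char (#4). Advance 3.
Byte at offset 10: 0xEF = 11101111 → 3-byte char (#5). Advance 3.
Byte at offset 13: 0xE5 = 11100101 → 3-byte char (#6). Advance 3.
Byte at offset 16: 0xF2 = 11110010 → 4-byte char (#7). Advance 4.
Reached end at offset 20 after 7 code points.

7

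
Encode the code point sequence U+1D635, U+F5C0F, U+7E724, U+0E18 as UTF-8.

U+1D635: 4-byte form → F0 9D 98 B5.
U+F5C0F: 4-byte form → F3 B5 B0 8F.
U+7E724: 4-byte form → F1 BE 9C A4.
U+0E18: 3-byte form → E0 B8 98.
Concatenated (15 bytes): F0 9D 98 B5 F3 B5 B0 8F F1 BE 9C A4 E0 B8 98.

F0 9D 98 B5 F3 B5 B0 8F F1 BE 9C A4 E0 B8 98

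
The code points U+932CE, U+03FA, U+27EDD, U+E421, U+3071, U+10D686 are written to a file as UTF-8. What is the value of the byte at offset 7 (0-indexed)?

U+932CE → 4-byte form F2 93 8B 8E at offsets 0–3.
U+03FA → 2-byte form CF BA at offsets 4–5.
U+27EDD → 4-byte form F0 A7 BB 9D at offsets 6–9.
Offset 7 falls in char 3's range; it's byte 2 of F0 A7 BB 9D = 0xA7.

0xA7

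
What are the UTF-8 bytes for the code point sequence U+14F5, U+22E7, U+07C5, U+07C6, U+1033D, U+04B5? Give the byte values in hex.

U+14F5: 3-byte form → E1 93 B5.
U+22E7: 3-byte form → E2 8B A7.
U+07C5: 2-byte form → DF 85.
U+07C6: 2-byte form → DF 86.
U+1033D: 4-byte form → F0 90 8C BD.
U+04B5: 2-byte form → D2 B5.
Concatenated (16 bytes): E1 93 B5 E2 8B A7 DF 85 DF 86 F0 90 8C BD D2 B5.

E1 93 B5 E2 8B A7 DF 85 DF 86 F0 90 8C BD D2 B5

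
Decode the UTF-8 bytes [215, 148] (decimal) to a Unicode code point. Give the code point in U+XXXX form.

U+05D4

Leading byte 0xD7 = 11010111 matches 110xxxxx → 2-byte sequence.
Byte 1: 0xD7 = 11010111, payload 10111 (5 bits).
Byte 2: 0x94 = 10010100 (10xxxxxx ✓), payload 010100.
Concatenate: 10111010100 = 0x5D4 (11 bits → U+05D4).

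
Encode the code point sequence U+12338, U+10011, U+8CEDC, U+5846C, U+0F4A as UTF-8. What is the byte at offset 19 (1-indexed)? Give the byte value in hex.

1-indexed offset 19 is 0-indexed offset 18.
U+12338 → 4-byte form F0 92 8C B8 at offsets 0–3.
U+10011 → 4-byte form F0 90 80 91 at offsets 4–7.
U+8CEDC → 4-byte form F2 8C BB 9C at offsets 8–11.
U+5846C → 4-byte form F1 98 91 AC at offsets 12–15.
U+0F4A → 3-byte form E0 BD 8A at offsets 16–18.
Offset 18 falls in char 5's range; it's byte 3 of E0 BD 8A = 0x8A.

0x8A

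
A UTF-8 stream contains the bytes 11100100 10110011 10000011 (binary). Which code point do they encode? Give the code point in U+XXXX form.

Leading byte 0xE4 = 11100100 matches 1110xxxx → 3-byte sequence.
Byte 1: 0xE4 = 11100100, payload 0100 (4 bits).
Byte 2: 0xB3 = 10110011 (10xxxxxx ✓), payload 110011.
Byte 3: 0x83 = 10000011 (10xxxxxx ✓), payload 000011.
Concatenate: 0100110011000011 = 0x4CC3 (16 bits → U+4CC3).

U+4CC3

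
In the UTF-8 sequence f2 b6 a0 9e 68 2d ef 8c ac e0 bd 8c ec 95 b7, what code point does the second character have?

Offset 0: leading byte 0xF2 = 11110010 → 4-byte char #1 = F2 B6 A0 9E.
Offset 4: leading byte 0x68 = 01101000 → 1-byte char #2 = 68.
Leading byte 0x68 = 01101000 matches 0xxxxxxx → 1-byte sequence.
Byte 1: 0x68 = 01101000, payload 1101000 (7 bits).
Concatenate: 1101000 = 0x68 (7 bits → U+0068).

U+0068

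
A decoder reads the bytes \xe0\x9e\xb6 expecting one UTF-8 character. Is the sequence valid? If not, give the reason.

invalid (overlong encoding)

Leading byte 0xE0 = 11100000 → 3-byte form.
Continuation bytes all match 10xxxxxx. Payload decodes to 0x7B6.
But 0x7B6 < 0x800, the minimum for a 3-byte sequence — this is an overlong encoding.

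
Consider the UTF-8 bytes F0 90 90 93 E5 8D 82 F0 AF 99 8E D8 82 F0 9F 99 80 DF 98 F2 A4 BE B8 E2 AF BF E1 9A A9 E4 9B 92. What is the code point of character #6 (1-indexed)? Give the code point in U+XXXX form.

U+07D8

Offset 0: leading byte 0xF0 = 11110000 → 4-byte char #1 = F0 90 90 93.
Offset 4: leading byte 0xE5 = 11100101 → 3-byte char #2 = E5 8D 82.
Offset 7: leading byte 0xF0 = 11110000 → 4-byte char #3 = F0 AF 99 8E.
Offset 11: leading byte 0xD8 = 11011000 → 2-byte char #4 = D8 82.
Offset 13: leading byte 0xF0 = 11110000 → 4-byte char #5 = F0 9F 99 80.
Offset 17: leading byte 0xDF = 11011111 → 2-byte char #6 = DF 98.
Leading byte 0xDF = 11011111 matches 110xxxxx → 2-byte sequence.
Byte 1: 0xDF = 11011111, payload 11111 (5 bits).
Byte 2: 0x98 = 10011000 (10xxxxxx ✓), payload 011000.
Concatenate: 11111011000 = 0x7D8 (11 bits → U+07D8).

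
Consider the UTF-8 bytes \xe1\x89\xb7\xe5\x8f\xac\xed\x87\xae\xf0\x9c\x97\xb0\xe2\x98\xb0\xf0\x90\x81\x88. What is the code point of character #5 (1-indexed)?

Offset 0: leading byte 0xE1 = 11100001 → 3-byte char #1 = E1 89 B7.
Offset 3: leading byte 0xE5 = 11100101 → 3-byte char #2 = E5 8F AC.
Offset 6: leading byte 0xED = 11101101 → 3-byte char #3 = ED 87 AE.
Offset 9: leading byte 0xF0 = 11110000 → 4-byte char #4 = F0 9C 97 B0.
Offset 13: leading byte 0xE2 = 11100010 → 3-byte char #5 = E2 98 B0.
Leading byte 0xE2 = 11100010 matches 1110xxxx → 3-byte sequence.
Byte 1: 0xE2 = 11100010, payload 0010 (4 bits).
Byte 2: 0x98 = 10011000 (10xxxxxx ✓), payload 011000.
Byte 3: 0xB0 = 10110000 (10xxxxxx ✓), payload 110000.
Concatenate: 0010011000110000 = 0x2630 (16 bits → U+2630).

U+2630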